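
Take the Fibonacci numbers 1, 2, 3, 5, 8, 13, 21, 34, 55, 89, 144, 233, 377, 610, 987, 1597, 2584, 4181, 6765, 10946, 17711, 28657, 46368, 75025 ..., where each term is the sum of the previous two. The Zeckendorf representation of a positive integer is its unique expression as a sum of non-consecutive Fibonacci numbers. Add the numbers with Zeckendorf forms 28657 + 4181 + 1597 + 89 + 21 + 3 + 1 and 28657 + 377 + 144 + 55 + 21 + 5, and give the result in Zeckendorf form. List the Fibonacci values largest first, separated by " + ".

The two numbers are 34549 and 29259, so their sum is 63808.
63808: greatest Fibonacci not exceeding it is 46368, leaving 17440
17440: greatest Fibonacci not exceeding it is 10946, leaving 6494
6494: greatest Fibonacci not exceeding it is 4181, leaving 2313
2313: greatest Fibonacci not exceeding it is 1597, leaving 716
716: greatest Fibonacci not exceeding it is 610, leaving 106
106: greatest Fibonacci not exceeding it is 89, leaving 17
17: greatest Fibonacci not exceeding it is 13, leaving 4
4: greatest Fibonacci not exceeding it is 3, leaving 1
1: greatest Fibonacci not exceeding it is 1, leaving 0

46368 + 10946 + 4181 + 1597 + 610 + 89 + 13 + 3 + 1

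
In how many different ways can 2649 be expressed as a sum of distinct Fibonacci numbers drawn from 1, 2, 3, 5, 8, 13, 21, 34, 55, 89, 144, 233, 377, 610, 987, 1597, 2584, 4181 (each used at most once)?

23

Each representation comes from the Zeckendorf form by replacing some F_k with F_{k−1} + F_{k−2} where possible.
2649 = 2584+55+8+2 = 2584+55+5+3+2 = 2584+34+21+8+2 = … (20 more), for 23 in all.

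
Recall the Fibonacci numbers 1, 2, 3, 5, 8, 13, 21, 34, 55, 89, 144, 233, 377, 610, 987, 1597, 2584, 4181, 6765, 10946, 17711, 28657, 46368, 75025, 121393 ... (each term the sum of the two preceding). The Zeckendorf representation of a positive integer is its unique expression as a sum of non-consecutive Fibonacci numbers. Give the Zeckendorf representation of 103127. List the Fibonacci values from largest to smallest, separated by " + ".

75025 + 17711 + 6765 + 2584 + 987 + 55

103127: greatest Fibonacci not exceeding it is 75025, leaving 28102
28102: greatest Fibonacci not exceeding it is 17711, leaving 10391
10391: greatest Fibonacci not exceeding it is 6765, leaving 3626
3626: greatest Fibonacci not exceeding it is 2584, leaving 1042
1042: greatest Fibonacci not exceeding it is 987, leaving 55
55: greatest Fibonacci not exceeding it is 55, leaving 0
So 103127 = 75025 + 17711 + 6765 + 2584 + 987 + 55, with no two terms consecutive in the sequence.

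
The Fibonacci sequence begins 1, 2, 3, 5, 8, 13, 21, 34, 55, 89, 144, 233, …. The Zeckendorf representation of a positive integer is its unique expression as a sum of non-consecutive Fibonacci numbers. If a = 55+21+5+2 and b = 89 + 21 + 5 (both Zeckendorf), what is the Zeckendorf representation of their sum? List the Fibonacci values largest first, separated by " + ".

The two numbers are 83 and 115, so their sum is 198.
Greedily peel off the largest Fibonacci term at each step:
198: greatest Fibonacci not exceeding it is 144, leaving 54
54: greatest Fibonacci not exceeding it is 34, leaving 20
20: greatest Fibonacci not exceeding it is 13, leaving 7
7: greatest Fibonacci not exceeding it is 5, leaving 2
2: greatest Fibonacci not exceeding it is 2, leaving 0

144 + 34 + 13 + 5 + 2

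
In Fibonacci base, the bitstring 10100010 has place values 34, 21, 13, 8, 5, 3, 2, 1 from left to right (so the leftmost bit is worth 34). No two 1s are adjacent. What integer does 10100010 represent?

49

Summing the place values of the 1 bits: 34 + 13 + 2 = 49.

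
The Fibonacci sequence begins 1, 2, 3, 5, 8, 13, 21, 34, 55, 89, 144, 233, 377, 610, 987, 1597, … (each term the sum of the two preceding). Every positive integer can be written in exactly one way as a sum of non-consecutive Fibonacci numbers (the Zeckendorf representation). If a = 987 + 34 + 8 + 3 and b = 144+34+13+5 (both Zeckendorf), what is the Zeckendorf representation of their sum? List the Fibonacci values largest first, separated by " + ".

The two numbers are 1032 and 196, so their sum is 1228.
take 987 (≤ 1228); 1228 − 987 = 241
take 233 (≤ 241); 241 − 233 = 8
take 8 (≤ 8); 8 − 8 = 0

987 + 233 + 8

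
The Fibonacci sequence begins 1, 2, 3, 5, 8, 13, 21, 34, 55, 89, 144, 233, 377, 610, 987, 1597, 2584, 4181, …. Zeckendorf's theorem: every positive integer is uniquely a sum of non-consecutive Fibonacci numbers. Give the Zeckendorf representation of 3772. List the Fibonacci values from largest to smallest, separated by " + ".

largest Fibonacci ≤ 3772 is 2584; 3772 − 2584 = 1188
largest Fibonacci ≤ 1188 is 987; 1188 − 987 = 201
largest Fibonacci ≤ 201 is 144; 201 − 144 = 57
largest Fibonacci ≤ 57 is 55; 57 − 55 = 2
largest Fibonacci ≤ 2 is 2; 2 − 2 = 0
So 3772 = 2584 + 987 + 144 + 55 + 2, with no two terms consecutive in the sequence.

2584 + 987 + 144 + 55 + 2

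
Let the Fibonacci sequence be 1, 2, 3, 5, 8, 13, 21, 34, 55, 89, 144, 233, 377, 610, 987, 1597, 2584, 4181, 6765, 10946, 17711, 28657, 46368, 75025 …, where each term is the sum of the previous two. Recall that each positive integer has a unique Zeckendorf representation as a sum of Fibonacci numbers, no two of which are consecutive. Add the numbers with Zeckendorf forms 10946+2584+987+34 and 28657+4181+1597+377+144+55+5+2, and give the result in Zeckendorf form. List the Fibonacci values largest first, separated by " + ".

The two numbers are 14551 and 35018, so their sum is 49569.
take 46368 (≤ 49569); 49569 − 46368 = 3201
take 2584 (≤ 3201); 3201 − 2584 = 617
take 610 (≤ 617); 617 − 610 = 7
take 5 (≤ 7); 7 − 5 = 2
take 2 (≤ 2); 2 − 2 = 0

46368 + 2584 + 610 + 5 + 2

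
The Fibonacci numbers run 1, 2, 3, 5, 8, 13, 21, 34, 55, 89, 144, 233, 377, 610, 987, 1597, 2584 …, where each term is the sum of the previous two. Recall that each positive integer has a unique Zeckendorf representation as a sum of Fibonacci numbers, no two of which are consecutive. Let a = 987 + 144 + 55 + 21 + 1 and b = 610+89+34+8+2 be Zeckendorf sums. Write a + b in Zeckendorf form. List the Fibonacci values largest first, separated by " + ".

1597 + 233 + 89 + 21 + 8 + 3

The two numbers are 1208 and 743, so their sum is 1951.
Repeatedly subtract the largest Fibonacci number that fits:
1597 ≤ 1951 < 2584, so take 1597; remainder 354
233 ≤ 354 < 377, so take 233; remainder 121
89 ≤ 121 < 144, so take 89; remainder 32
21 ≤ 32 < 34, so take 21; remainder 11
8 ≤ 11 < 13, so take 8; remainder 3
3 ≤ 3 < 5, so take 3; remainder 0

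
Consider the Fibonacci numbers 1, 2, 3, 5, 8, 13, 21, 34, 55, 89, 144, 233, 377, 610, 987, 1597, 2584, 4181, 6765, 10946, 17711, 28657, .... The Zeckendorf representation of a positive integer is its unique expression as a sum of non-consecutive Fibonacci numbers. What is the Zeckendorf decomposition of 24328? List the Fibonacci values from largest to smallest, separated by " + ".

Repeatedly subtract the largest Fibonacci number that fits:
largest Fibonacci ≤ 24328 is 17711; 24328 − 17711 = 6617
largest Fibonacci ≤ 6617 is 4181; 6617 − 4181 = 2436
largest Fibonacci ≤ 2436 is 1597; 2436 − 1597 = 839
largest Fibonacci ≤ 839 is 610; 839 − 610 = 229
largest Fibonacci ≤ 229 is 144; 229 − 144 = 85
largest Fibonacci ≤ 85 is 55; 85 − 55 = 30
largest Fibonacci ≤ 30 is 21; 30 − 21 = 9
largest Fibonacci ≤ 9 is 8; 9 − 8 = 1
largest Fibonacci ≤ 1 is 1; 1 − 1 = 0
So 24328 = 17711 + 4181 + 1597 + 610 + 144 + 55 + 21 + 8 + 1, with no two terms consecutive in the sequence.

17711 + 4181 + 1597 + 610 + 144 + 55 + 21 + 8 + 1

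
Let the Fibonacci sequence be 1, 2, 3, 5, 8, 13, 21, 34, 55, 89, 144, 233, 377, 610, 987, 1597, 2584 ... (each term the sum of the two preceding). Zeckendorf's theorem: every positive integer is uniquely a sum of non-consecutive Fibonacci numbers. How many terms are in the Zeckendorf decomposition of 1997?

4

Repeatedly subtract the largest Fibonacci number that fits:
1997: greatest Fibonacci not exceeding it is 1597, leaving 400
400: greatest Fibonacci not exceeding it is 377, leaving 23
23: greatest Fibonacci not exceeding it is 21, leaving 2
2: greatest Fibonacci not exceeding it is 2, leaving 0
1997 = 1597 + 377 + 21 + 2, which has 4 terms.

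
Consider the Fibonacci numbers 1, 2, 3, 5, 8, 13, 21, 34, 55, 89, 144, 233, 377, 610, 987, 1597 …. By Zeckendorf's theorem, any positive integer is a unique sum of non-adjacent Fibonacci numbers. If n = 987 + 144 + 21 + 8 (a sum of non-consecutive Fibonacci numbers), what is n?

1160

987 + 144 + 21 + 8 = 1160.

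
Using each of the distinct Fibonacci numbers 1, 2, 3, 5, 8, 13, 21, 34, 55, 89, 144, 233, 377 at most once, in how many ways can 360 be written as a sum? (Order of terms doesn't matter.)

Each representation comes from the Zeckendorf form by replacing some F_k with F_{k−1} + F_{k−2} where possible.
360 = 233+89+34+3+1 = 233+89+21+13+3+1 = 233+89+21+8+5+3+1 = … (4 more), for 7 in all.

7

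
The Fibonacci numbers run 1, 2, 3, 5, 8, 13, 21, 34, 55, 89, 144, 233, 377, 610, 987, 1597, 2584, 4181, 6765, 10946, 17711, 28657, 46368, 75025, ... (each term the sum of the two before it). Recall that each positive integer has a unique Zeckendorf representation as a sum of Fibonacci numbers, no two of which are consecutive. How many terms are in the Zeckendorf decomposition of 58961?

largest Fibonacci ≤ 58961 is 46368; 58961 − 46368 = 12593
largest Fibonacci ≤ 12593 is 10946; 12593 − 10946 = 1647
largest Fibonacci ≤ 1647 is 1597; 1647 − 1597 = 50
largest Fibonacci ≤ 50 is 34; 50 − 34 = 16
largest Fibonacci ≤ 16 is 13; 16 − 13 = 3
largest Fibonacci ≤ 3 is 3; 3 − 3 = 0
58961 = 46368 + 10946 + 1597 + 34 + 13 + 3, which has 6 terms.

6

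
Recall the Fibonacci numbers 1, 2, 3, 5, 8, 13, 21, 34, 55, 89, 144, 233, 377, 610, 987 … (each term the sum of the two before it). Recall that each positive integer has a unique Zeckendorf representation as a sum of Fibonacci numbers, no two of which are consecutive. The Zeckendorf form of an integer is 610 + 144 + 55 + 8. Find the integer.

817

610 + 144 + 55 + 8 = 817.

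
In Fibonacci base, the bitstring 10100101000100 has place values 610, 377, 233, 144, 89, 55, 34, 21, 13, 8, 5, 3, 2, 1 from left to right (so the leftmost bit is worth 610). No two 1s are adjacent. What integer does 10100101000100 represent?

Summing the place values of the 1 bits: 610 + 233 + 55 + 21 + 3 = 922.

922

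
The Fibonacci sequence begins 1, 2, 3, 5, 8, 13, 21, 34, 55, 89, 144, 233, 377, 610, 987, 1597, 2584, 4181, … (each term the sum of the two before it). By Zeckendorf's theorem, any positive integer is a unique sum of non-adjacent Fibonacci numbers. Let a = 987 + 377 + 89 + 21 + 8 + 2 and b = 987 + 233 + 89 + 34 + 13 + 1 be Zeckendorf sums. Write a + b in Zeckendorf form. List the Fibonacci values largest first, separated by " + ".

2584 + 233 + 21 + 3

The two numbers are 1484 and 1357, so their sum is 2841.
Greedy algorithm:
largest Fibonacci ≤ 2841 is 2584; 2841 − 2584 = 257
largest Fibonacci ≤ 257 is 233; 257 − 233 = 24
largest Fibonacci ≤ 24 is 21; 24 − 21 = 3
largest Fibonacci ≤ 3 is 3; 3 − 3 = 0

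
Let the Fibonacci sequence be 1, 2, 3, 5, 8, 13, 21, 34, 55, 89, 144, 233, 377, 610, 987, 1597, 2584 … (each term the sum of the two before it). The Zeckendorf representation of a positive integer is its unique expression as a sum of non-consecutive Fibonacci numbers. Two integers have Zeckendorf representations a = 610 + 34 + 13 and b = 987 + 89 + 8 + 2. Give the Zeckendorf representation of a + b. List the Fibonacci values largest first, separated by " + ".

1597 + 144 + 2

The two numbers are 657 and 1086, so their sum is 1743.
Greedy algorithm:
1597 ≤ 1743 < 2584, so take 1597; remainder 146
144 ≤ 146 < 233, so take 144; remainder 2
2 ≤ 2 < 3, so take 2; remainder 0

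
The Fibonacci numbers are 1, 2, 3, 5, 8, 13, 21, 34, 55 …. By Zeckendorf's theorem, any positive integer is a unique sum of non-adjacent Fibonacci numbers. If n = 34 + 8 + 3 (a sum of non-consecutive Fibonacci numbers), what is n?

45

34 + 8 + 3 = 45.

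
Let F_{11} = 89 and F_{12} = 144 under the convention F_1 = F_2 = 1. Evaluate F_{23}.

28657

By F_{2k+1} = F_k² + F_{k+1}²: F_{23} = 89² + 144² = 7921 + 20736 = 28657.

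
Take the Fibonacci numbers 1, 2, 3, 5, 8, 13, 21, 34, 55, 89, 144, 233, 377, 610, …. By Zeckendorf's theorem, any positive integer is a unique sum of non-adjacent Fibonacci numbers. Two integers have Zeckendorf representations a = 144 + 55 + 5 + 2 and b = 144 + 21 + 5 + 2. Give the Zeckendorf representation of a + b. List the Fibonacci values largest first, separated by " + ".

377 + 1

The two numbers are 206 and 172, so their sum is 378.
Repeatedly subtract the largest Fibonacci number that fits:
378 − 377 = 1
1 − 1 = 0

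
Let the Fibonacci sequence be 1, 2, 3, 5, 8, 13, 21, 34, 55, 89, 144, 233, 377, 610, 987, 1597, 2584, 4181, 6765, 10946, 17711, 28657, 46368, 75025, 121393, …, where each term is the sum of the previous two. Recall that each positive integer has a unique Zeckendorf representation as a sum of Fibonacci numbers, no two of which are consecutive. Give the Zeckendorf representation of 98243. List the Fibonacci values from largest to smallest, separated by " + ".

75025 + 17711 + 4181 + 987 + 233 + 89 + 13 + 3 + 1

98243 − 75025 = 23218
23218 − 17711 = 5507
5507 − 4181 = 1326
1326 − 987 = 339
339 − 233 = 106
106 − 89 = 17
17 − 13 = 4
4 − 3 = 1
1 − 1 = 0
So 98243 = 75025 + 17711 + 4181 + 987 + 233 + 89 + 13 + 3 + 1, with no two terms consecutive in the sequence.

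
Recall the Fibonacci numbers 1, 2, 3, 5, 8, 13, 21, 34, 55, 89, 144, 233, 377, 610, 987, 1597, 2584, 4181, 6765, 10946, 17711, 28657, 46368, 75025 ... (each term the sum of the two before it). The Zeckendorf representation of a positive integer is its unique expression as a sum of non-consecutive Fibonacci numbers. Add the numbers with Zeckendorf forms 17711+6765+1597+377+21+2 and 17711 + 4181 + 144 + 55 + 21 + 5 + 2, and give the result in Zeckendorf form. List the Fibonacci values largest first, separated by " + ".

46368 + 1597 + 610 + 13 + 3 + 1

The two numbers are 26473 and 22119, so their sum is 48592.
Greedy algorithm:
48592: greatest Fibonacci not exceeding it is 46368, leaving 2224
2224: greatest Fibonacci not exceeding it is 1597, leaving 627
627: greatest Fibonacci not exceeding it is 610, leaving 17
17: greatest Fibonacci not exceeding it is 13, leaving 4
4: greatest Fibonacci not exceeding it is 3, leaving 1
1: greatest Fibonacci not exceeding it is 1, leaving 0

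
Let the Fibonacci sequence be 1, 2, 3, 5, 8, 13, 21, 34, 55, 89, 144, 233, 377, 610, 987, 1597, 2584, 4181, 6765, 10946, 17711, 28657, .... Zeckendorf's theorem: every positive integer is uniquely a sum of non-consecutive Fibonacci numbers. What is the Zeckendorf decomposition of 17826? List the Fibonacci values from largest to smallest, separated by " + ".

17711 + 89 + 21 + 5

Repeatedly subtract the largest Fibonacci number that fits:
subtract 17711 from 17826: 115 remains
subtract 89 from 115: 26 remains
subtract 21 from 26: 5 remains
subtract 5 from 5: 0 remains
So 17826 = 17711 + 89 + 21 + 5, with no two terms consecutive in the sequence.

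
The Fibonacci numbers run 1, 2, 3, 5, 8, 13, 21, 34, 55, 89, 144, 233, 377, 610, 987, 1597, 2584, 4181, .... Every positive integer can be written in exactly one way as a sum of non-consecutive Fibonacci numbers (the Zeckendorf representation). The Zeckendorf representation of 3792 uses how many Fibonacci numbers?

6

3792 − 2584 = 1208
1208 − 987 = 221
221 − 144 = 77
77 − 55 = 22
22 − 21 = 1
1 − 1 = 0
3792 = 2584 + 987 + 144 + 55 + 21 + 1, which has 6 terms.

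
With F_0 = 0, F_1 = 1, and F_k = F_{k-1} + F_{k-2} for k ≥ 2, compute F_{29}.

Iterating the recurrence up to F_{23} = 28657 and F_{22} = 17711:
F_{24} = F_{23} + F_{22} = 28657 + 17711 = 46368
F_{25} = F_{24} + F_{23} = 46368 + 28657 = 75025
F_{26} = F_{25} + F_{24} = 75025 + 46368 = 121393
F_{27} = F_{26} + F_{25} = 121393 + 75025 = 196418
F_{28} = F_{27} + F_{26} = 196418 + 121393 = 317811
F_{29} = F_{28} + F_{27} = 317811 + 196418 = 514229

514229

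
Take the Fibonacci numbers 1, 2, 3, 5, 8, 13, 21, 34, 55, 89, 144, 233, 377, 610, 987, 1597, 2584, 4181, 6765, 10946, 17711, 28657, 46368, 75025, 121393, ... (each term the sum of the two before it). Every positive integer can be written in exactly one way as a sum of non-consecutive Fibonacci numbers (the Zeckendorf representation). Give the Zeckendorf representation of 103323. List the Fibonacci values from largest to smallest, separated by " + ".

75025 + 17711 + 6765 + 2584 + 987 + 233 + 13 + 5

Greedy algorithm:
take 75025 (≤ 103323); 103323 − 75025 = 28298
take 17711 (≤ 28298); 28298 − 17711 = 10587
take 6765 (≤ 10587); 10587 − 6765 = 3822
take 2584 (≤ 3822); 3822 − 2584 = 1238
take 987 (≤ 1238); 1238 − 987 = 251
take 233 (≤ 251); 251 − 233 = 18
take 13 (≤ 18); 18 − 13 = 5
take 5 (≤ 5); 5 − 5 = 0
So 103323 = 75025 + 17711 + 6765 + 2584 + 987 + 233 + 13 + 5, with no two terms consecutive in the sequence.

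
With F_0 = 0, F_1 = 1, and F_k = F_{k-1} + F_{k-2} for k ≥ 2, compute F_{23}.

Iterating the recurrence up to F_{16} = 987 and F_{15} = 610:
F_{17} = F_{16} + F_{15} = 987 + 610 = 1597
F_{18} = F_{17} + F_{16} = 1597 + 987 = 2584
F_{19} = F_{18} + F_{17} = 2584 + 1597 = 4181
F_{20} = F_{19} + F_{18} = 4181 + 2584 = 6765
F_{21} = F_{20} + F_{19} = 6765 + 4181 = 10946
F_{22} = F_{21} + F_{20} = 10946 + 6765 = 17711
F_{23} = F_{22} + F_{21} = 17711 + 10946 = 28657

28657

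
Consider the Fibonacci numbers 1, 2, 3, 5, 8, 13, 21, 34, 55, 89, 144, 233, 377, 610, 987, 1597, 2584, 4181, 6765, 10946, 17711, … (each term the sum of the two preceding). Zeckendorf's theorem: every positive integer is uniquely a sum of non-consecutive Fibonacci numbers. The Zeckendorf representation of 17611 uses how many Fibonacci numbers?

8

Repeatedly subtract the largest Fibonacci number that fits:
take 10946 (≤ 17611); 17611 − 10946 = 6665
take 4181 (≤ 6665); 6665 − 4181 = 2484
take 1597 (≤ 2484); 2484 − 1597 = 887
take 610 (≤ 887); 887 − 610 = 277
take 233 (≤ 277); 277 − 233 = 44
take 34 (≤ 44); 44 − 34 = 10
take 8 (≤ 10); 10 − 8 = 2
take 2 (≤ 2); 2 − 2 = 0
17611 = 10946 + 4181 + 1597 + 610 + 233 + 34 + 8 + 2, which has 8 terms.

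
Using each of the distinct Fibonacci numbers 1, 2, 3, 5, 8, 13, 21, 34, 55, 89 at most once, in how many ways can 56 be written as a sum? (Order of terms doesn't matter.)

4

Starting from the Zeckendorf form and repeatedly splitting a term F_k into F_{k−1} + F_{k−2} (when neither is already used) reaches every representation.
56 = 55+1 = 34+21+1 = 34+13+8+1 = 34+13+5+3+1 — 4 representations.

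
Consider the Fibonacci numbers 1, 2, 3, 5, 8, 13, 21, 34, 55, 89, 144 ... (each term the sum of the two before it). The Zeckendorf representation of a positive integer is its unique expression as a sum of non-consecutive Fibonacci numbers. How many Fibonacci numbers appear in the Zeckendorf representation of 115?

115 − 89 = 26
26 − 21 = 5
5 − 5 = 0
115 = 89 + 21 + 5, which has 3 terms.

3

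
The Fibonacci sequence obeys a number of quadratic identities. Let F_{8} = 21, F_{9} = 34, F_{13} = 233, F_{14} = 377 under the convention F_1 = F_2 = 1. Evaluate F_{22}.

By the addition formula F_{m+n} = F_m F_{n+1} + F_{m−1} F_n with m=14, n=8: F_{22} = 377·34 + 233·21 = 12818 + 4893 = 17711.

17711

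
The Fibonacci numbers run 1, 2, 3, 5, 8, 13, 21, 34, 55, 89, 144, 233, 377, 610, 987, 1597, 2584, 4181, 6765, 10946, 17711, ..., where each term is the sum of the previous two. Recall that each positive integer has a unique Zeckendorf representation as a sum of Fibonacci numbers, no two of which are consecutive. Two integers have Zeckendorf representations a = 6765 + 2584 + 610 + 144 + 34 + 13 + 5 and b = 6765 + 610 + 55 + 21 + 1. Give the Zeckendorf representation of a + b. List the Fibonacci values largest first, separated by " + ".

10946 + 4181 + 1597 + 610 + 233 + 34 + 5 + 1

The two numbers are 10155 and 7452, so their sum is 17607.
Greedy algorithm:
10946 ≤ 17607 < 17711, so take 10946; remainder 6661
4181 ≤ 6661 < 6765, so take 4181; remainder 2480
1597 ≤ 2480 < 2584, so take 1597; remainder 883
610 ≤ 883 < 987, so take 610; remainder 273
233 ≤ 273 < 377, so take 233; remainder 40
34 ≤ 40 < 55, so take 34; remainder 6
5 ≤ 6 < 8, so take 5; remainder 1
1 ≤ 1 < 2, so take 1; remainder 0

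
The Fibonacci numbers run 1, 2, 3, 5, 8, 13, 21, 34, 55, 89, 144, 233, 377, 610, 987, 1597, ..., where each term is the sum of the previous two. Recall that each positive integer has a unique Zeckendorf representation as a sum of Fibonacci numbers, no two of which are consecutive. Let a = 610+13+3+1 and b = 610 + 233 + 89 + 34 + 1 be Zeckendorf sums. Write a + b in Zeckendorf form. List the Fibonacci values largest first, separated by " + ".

987 + 377 + 144 + 55 + 21 + 8 + 2

The two numbers are 627 and 967, so their sum is 1594.
Greedy algorithm:
987 ≤ 1594 < 1597, so take 987; remainder 607
377 ≤ 607 < 610, so take 377; remainder 230
144 ≤ 230 < 233, so take 144; remainder 86
55 ≤ 86 < 89, so take 55; remainder 31
21 ≤ 31 < 34, so take 21; remainder 10
8 ≤ 10 < 13, so take 8; remainder 2
2 ≤ 2 < 3, so take 2; remainder 0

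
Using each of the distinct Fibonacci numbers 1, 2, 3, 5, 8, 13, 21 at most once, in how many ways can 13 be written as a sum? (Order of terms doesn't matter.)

3

Starting from the Zeckendorf form and repeatedly splitting a term F_k into F_{k−1} + F_{k−2} (when neither is already used) reaches every representation.
13 = 13 = 8+5 = 8+3+2 — 3 representations.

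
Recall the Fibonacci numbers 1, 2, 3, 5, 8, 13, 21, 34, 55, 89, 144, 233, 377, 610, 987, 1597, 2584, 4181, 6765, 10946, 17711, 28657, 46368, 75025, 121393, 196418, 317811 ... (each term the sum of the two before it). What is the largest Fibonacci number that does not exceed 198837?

196418

196418 ≤ 198837 < 317811, so the largest Fibonacci number not exceeding 198837 is 196418.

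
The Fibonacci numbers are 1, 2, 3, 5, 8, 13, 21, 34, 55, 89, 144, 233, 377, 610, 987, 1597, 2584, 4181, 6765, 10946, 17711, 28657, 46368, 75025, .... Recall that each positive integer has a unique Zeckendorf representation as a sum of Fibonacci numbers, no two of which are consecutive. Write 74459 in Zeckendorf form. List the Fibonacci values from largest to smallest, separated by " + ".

46368 ≤ 74459 < 75025, so take 46368; remainder 28091
17711 ≤ 28091 < 28657, so take 17711; remainder 10380
6765 ≤ 10380 < 10946, so take 6765; remainder 3615
2584 ≤ 3615 < 4181, so take 2584; remainder 1031
987 ≤ 1031 < 1597, so take 987; remainder 44
34 ≤ 44 < 55, so take 34; remainder 10
8 ≤ 10 < 13, so take 8; remainder 2
2 ≤ 2 < 3, so take 2; remainder 0
So 74459 = 46368 + 17711 + 6765 + 2584 + 987 + 34 + 8 + 2, with no two terms consecutive in the sequence.

46368 + 17711 + 6765 + 2584 + 987 + 34 + 8 + 2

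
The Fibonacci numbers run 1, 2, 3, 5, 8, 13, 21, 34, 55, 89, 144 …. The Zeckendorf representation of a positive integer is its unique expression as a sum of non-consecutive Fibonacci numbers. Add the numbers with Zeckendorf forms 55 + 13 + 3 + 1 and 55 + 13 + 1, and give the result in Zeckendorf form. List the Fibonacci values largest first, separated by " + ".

89 + 34 + 13 + 5

The two numbers are 72 and 69, so their sum is 141.
141 − 89 = 52
52 − 34 = 18
18 − 13 = 5
5 − 5 = 0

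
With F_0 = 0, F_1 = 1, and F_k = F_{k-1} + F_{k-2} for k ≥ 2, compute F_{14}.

377

Iterating the recurrence up to F_{7} = 13 and F_{6} = 8:
F_{8} = F_{7} + F_{6} = 13 + 8 = 21
F_{9} = F_{8} + F_{7} = 21 + 13 = 34
F_{10} = F_{9} + F_{8} = 34 + 21 = 55
F_{11} = F_{10} + F_{9} = 55 + 34 = 89
F_{12} = F_{11} + F_{10} = 89 + 55 = 144
F_{13} = F_{12} + F_{11} = 144 + 89 = 233
F_{14} = F_{13} + F_{12} = 233 + 144 = 377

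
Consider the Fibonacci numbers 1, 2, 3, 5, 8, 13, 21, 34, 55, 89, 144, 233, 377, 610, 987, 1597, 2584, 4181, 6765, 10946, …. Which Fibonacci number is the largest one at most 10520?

6765

6765 ≤ 10520 < 10946, so the largest Fibonacci number not exceeding 10520 is 6765.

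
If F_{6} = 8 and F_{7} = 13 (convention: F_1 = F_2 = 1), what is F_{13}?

By F_{2k+1} = F_k² + F_{k+1}²: F_{13} = 8² + 13² = 64 + 169 = 233.

233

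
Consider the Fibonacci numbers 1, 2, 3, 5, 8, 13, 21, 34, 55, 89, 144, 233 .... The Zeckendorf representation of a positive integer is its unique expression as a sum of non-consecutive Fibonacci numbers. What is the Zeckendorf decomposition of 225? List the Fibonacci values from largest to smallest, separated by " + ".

144 + 55 + 21 + 5

largest Fibonacci ≤ 225 is 144; 225 − 144 = 81
largest Fibonacci ≤ 81 is 55; 81 − 55 = 26
largest Fibonacci ≤ 26 is 21; 26 − 21 = 5
largest Fibonacci ≤ 5 is 5; 5 − 5 = 0
So 225 = 144 + 55 + 21 + 5, with no two terms consecutive in the sequence.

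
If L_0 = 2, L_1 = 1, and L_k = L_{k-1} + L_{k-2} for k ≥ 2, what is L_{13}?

Iterating the recurrence up to L_{8} = 47 and L_{7} = 29:
L_{9} = L_{8} + L_{7} = 47 + 29 = 76
L_{10} = L_{9} + L_{8} = 76 + 47 = 123
L_{11} = L_{10} + L_{9} = 123 + 76 = 199
L_{12} = L_{11} + L_{10} = 199 + 123 = 322
L_{13} = L_{12} + L_{11} = 322 + 199 = 521

521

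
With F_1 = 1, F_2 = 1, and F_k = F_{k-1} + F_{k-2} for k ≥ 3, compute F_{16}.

987

Iterating the recurrence up to F_{12} = 144 and F_{11} = 89:
F_{13} = F_{12} + F_{11} = 144 + 89 = 233
F_{14} = F_{13} + F_{12} = 233 + 144 = 377
F_{15} = F_{14} + F_{13} = 377 + 233 = 610
F_{16} = F_{15} + F_{14} = 610 + 377 = 987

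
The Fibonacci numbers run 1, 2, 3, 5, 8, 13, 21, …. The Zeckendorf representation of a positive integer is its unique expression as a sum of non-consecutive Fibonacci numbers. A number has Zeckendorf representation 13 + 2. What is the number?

15

13 + 2 = 15.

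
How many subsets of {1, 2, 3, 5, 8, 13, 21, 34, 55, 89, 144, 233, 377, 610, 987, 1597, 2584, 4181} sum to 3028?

13

Starting from the Zeckendorf form and repeatedly splitting a term F_k into F_{k−1} + F_{k−2} (when neither is already used) reaches every representation.
3028 = 2584+377+55+8+3+1 = 2584+377+34+21+8+3+1 = 2584+233+144+55+8+3+1 = 1597+987+377+55+8+3+1 = 2584+233+144+34+21+8+3+1 = … (8 more), for 13 in all.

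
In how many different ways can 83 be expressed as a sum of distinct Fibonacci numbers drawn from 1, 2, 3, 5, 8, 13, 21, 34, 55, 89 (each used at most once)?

83 = 55+21+5+2 = 55+13+8+5+2 = 34+21+13+8+5+2 — 3 representations.

3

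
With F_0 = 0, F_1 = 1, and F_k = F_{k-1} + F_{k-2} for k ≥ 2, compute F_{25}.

75025

Iterating the recurrence up to F_{18} = 2584 and F_{17} = 1597:
F_{19} = F_{18} + F_{17} = 2584 + 1597 = 4181
F_{20} = F_{19} + F_{18} = 4181 + 2584 = 6765
F_{21} = F_{20} + F_{19} = 6765 + 4181 = 10946
F_{22} = F_{21} + F_{20} = 10946 + 6765 = 17711
F_{23} = F_{22} + F_{21} = 17711 + 10946 = 28657
F_{24} = F_{23} + F_{22} = 28657 + 17711 = 46368
F_{25} = F_{24} + F_{23} = 46368 + 28657 = 75025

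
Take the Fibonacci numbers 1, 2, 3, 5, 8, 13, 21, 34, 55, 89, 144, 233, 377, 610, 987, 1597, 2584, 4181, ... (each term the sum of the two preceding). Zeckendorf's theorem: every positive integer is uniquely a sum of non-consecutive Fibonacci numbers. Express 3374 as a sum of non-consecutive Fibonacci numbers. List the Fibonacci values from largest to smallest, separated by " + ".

take 2584 (≤ 3374); 3374 − 2584 = 790
take 610 (≤ 790); 790 − 610 = 180
take 144 (≤ 180); 180 − 144 = 36
take 34 (≤ 36); 36 − 34 = 2
take 2 (≤ 2); 2 − 2 = 0
So 3374 = 2584 + 610 + 144 + 34 + 2, with no two terms consecutive in the sequence.

2584 + 610 + 144 + 34 + 2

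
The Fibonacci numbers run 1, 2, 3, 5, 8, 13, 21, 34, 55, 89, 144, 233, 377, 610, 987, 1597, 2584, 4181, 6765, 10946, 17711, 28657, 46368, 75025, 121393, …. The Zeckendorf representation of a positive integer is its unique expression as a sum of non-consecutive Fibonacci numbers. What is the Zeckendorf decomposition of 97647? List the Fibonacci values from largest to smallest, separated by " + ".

largest Fibonacci ≤ 97647 is 75025; 97647 − 75025 = 22622
largest Fibonacci ≤ 22622 is 17711; 22622 − 17711 = 4911
largest Fibonacci ≤ 4911 is 4181; 4911 − 4181 = 730
largest Fibonacci ≤ 730 is 610; 730 − 610 = 120
largest Fibonacci ≤ 120 is 89; 120 − 89 = 31
largest Fibonacci ≤ 31 is 21; 31 − 21 = 10
largest Fibonacci ≤ 10 is 8; 10 − 8 = 2
largest Fibonacci ≤ 2 is 2; 2 − 2 = 0
So 97647 = 75025 + 17711 + 4181 + 610 + 89 + 21 + 8 + 2, with no two terms consecutive in the sequence.

75025 + 17711 + 4181 + 610 + 89 + 21 + 8 + 2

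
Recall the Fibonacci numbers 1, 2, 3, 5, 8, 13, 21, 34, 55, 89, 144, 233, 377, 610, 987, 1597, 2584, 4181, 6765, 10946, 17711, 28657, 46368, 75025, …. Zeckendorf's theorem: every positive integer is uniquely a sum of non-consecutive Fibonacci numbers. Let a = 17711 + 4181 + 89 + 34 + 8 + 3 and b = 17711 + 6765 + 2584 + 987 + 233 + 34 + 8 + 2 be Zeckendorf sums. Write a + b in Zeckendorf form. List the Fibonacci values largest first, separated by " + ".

The two numbers are 22026 and 28324, so their sum is 50350.
take 46368 (≤ 50350); 50350 − 46368 = 3982
take 2584 (≤ 3982); 3982 − 2584 = 1398
take 987 (≤ 1398); 1398 − 987 = 411
take 377 (≤ 411); 411 − 377 = 34
take 34 (≤ 34); 34 − 34 = 0

46368 + 2584 + 987 + 377 + 34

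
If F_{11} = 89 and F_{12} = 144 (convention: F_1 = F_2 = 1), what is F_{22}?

17711

By the doubling identity F_{2k} = F_k(2F_{k+1} − F_k): F_{22} = 89·(2·144 − 89) = 89·199 = 17711.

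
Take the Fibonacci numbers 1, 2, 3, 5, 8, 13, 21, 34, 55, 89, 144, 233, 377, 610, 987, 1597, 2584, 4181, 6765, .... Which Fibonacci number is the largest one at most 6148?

4181 ≤ 6148 < 6765, so the largest Fibonacci number not exceeding 6148 is 4181.

4181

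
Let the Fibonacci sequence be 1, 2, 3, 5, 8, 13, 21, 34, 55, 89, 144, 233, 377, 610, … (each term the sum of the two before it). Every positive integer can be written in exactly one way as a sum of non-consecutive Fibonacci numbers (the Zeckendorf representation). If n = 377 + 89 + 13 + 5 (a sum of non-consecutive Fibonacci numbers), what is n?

377 + 89 + 13 + 5 = 484.

484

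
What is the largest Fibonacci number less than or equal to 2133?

1597 ≤ 2133 < 2584, so the largest Fibonacci number not exceeding 2133 is 1597.

1597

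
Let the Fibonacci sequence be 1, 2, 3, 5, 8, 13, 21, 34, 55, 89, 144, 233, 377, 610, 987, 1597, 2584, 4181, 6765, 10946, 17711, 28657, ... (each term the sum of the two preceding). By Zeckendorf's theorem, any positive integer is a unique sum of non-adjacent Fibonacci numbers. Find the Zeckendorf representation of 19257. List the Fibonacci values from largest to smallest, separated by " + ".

17711 + 987 + 377 + 144 + 34 + 3 + 1

largest Fibonacci ≤ 19257 is 17711; 19257 − 17711 = 1546
largest Fibonacci ≤ 1546 is 987; 1546 − 987 = 559
largest Fibonacci ≤ 559 is 377; 559 − 377 = 182
largest Fibonacci ≤ 182 is 144; 182 − 144 = 38
largest Fibonacci ≤ 38 is 34; 38 − 34 = 4
largest Fibonacci ≤ 4 is 3; 4 − 3 = 1
largest Fibonacci ≤ 1 is 1; 1 − 1 = 0
So 19257 = 17711 + 987 + 377 + 144 + 34 + 3 + 1, with no two terms consecutive in the sequence.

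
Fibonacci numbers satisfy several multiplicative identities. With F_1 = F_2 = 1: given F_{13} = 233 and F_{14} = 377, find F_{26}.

121393

By the doubling identity F_{2k} = F_k(2F_{k+1} − F_k): F_{26} = 233·(2·377 − 233) = 233·521 = 121393.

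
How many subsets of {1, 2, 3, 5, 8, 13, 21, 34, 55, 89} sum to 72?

4

72 = 55+13+3+1 = 55+8+5+3+1 = 34+21+13+3+1 = 34+21+8+5+3+1 — 4 representations.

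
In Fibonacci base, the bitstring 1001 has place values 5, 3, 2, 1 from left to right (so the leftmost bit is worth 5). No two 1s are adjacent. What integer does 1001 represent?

6

Summing the place values of the 1 bits: 5 + 1 = 6.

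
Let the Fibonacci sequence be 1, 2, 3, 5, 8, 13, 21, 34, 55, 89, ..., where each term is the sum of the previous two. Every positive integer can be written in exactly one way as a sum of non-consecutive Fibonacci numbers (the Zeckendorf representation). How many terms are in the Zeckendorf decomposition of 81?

3

largest Fibonacci ≤ 81 is 55; 81 − 55 = 26
largest Fibonacci ≤ 26 is 21; 26 − 21 = 5
largest Fibonacci ≤ 5 is 5; 5 − 5 = 0
81 = 55 + 21 + 5, which has 3 terms.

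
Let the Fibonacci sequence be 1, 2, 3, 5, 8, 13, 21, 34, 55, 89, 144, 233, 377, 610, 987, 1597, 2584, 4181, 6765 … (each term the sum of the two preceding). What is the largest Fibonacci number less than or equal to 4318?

4181 ≤ 4318 < 6765, so the largest Fibonacci number not exceeding 4318 is 4181.

4181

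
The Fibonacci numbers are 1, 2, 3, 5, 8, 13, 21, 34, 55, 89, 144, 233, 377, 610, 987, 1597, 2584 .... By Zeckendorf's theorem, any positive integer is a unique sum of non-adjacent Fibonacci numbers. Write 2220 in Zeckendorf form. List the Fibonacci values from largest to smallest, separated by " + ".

2220 − 1597 = 623
623 − 610 = 13
13 − 13 = 0
So 2220 = 1597 + 610 + 13, with no two terms consecutive in the sequence.

1597 + 610 + 13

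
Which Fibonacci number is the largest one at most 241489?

196418

196418 ≤ 241489 < 317811, so the largest Fibonacci number not exceeding 241489 is 196418.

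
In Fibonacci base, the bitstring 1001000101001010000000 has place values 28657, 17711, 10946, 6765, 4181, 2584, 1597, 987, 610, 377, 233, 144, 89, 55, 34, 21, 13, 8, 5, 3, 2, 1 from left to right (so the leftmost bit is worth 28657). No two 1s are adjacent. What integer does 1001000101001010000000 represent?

36909

Summing the place values of the 1 bits: 28657 + 6765 + 987 + 377 + 89 + 34 = 36909.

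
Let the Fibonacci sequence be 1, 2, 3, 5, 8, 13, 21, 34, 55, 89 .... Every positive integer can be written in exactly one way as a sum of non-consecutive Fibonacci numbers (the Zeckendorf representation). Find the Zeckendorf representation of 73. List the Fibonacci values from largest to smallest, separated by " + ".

55 + 13 + 5

Repeatedly subtract the largest Fibonacci number that fits:
subtract 55 from 73: 18 remains
subtract 13 from 18: 5 remains
subtract 5 from 5: 0 remains
So 73 = 55 + 13 + 5, with no two terms consecutive in the sequence.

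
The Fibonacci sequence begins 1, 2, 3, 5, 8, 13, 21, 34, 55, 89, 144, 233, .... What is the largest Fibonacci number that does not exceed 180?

144 ≤ 180 < 233, so the largest Fibonacci number not exceeding 180 is 144.

144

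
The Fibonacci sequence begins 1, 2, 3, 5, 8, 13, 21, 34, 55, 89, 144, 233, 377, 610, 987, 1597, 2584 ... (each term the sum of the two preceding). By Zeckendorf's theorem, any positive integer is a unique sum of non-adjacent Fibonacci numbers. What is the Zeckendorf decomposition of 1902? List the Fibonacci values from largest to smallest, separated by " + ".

1902: greatest Fibonacci not exceeding it is 1597, leaving 305
305: greatest Fibonacci not exceeding it is 233, leaving 72
72: greatest Fibonacci not exceeding it is 55, leaving 17
17: greatest Fibonacci not exceeding it is 13, leaving 4
4: greatest Fibonacci not exceeding it is 3, leaving 1
1: greatest Fibonacci not exceeding it is 1, leaving 0
So 1902 = 1597 + 233 + 55 + 13 + 3 + 1, with no two terms consecutive in the sequence.

1597 + 233 + 55 + 13 + 3 + 1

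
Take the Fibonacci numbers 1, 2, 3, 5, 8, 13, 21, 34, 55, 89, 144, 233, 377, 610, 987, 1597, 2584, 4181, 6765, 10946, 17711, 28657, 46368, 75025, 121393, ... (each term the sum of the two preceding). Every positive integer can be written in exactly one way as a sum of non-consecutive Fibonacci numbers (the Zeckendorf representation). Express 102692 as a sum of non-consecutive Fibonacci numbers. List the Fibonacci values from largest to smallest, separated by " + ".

take 75025 (≤ 102692); 102692 − 75025 = 27667
take 17711 (≤ 27667); 27667 − 17711 = 9956
take 6765 (≤ 9956); 9956 − 6765 = 3191
take 2584 (≤ 3191); 3191 − 2584 = 607
take 377 (≤ 607); 607 − 377 = 230
take 144 (≤ 230); 230 − 144 = 86
take 55 (≤ 86); 86 − 55 = 31
take 21 (≤ 31); 31 − 21 = 10
take 8 (≤ 10); 10 − 8 = 2
take 2 (≤ 2); 2 − 2 = 0
So 102692 = 75025 + 17711 + 6765 + 2584 + 377 + 144 + 55 + 21 + 8 + 2, with no two terms consecutive in the sequence.

75025 + 17711 + 6765 + 2584 + 377 + 144 + 55 + 21 + 8 + 2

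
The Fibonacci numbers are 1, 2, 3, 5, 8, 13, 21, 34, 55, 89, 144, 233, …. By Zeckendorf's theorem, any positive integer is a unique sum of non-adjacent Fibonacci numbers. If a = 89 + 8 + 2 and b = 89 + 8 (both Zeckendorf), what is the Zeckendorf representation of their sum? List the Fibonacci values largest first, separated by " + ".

144 + 34 + 13 + 5

The two numbers are 99 and 97, so their sum is 196.
Greedy algorithm:
196 − 144 = 52
52 − 34 = 18
18 − 13 = 5
5 − 5 = 0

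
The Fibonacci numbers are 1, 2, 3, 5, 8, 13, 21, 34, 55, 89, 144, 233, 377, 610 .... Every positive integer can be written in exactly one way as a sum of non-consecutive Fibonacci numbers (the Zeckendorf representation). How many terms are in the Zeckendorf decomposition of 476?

4

Repeatedly subtract the largest Fibonacci number that fits:
377 ≤ 476 < 610, so take 377; remainder 99
89 ≤ 99 < 144, so take 89; remainder 10
8 ≤ 10 < 13, so take 8; remainder 2
2 ≤ 2 < 3, so take 2; remainder 0
476 = 377 + 89 + 8 + 2, which has 4 terms.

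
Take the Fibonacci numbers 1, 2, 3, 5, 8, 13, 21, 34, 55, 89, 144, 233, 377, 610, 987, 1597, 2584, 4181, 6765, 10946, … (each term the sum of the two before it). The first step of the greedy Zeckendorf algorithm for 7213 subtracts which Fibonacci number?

6765 ≤ 7213 < 10946, so the largest Fibonacci number not exceeding 7213 is 6765.

6765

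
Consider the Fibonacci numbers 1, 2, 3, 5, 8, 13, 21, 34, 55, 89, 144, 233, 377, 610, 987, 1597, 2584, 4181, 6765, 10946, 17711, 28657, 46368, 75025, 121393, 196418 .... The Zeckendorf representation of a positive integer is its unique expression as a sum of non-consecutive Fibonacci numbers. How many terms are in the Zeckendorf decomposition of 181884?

181884: greatest Fibonacci not exceeding it is 121393, leaving 60491
60491: greatest Fibonacci not exceeding it is 46368, leaving 14123
14123: greatest Fibonacci not exceeding it is 10946, leaving 3177
3177: greatest Fibonacci not exceeding it is 2584, leaving 593
593: greatest Fibonacci not exceeding it is 377, leaving 216
216: greatest Fibonacci not exceeding it is 144, leaving 72
72: greatest Fibonacci not exceeding it is 55, leaving 17
17: greatest Fibonacci not exceeding it is 13, leaving 4
4: greatest Fibonacci not exceeding it is 3, leaving 1
1: greatest Fibonacci not exceeding it is 1, leaving 0
181884 = 121393 + 46368 + 10946 + 2584 + 377 + 144 + 55 + 13 + 3 + 1, which has 10 terms.

10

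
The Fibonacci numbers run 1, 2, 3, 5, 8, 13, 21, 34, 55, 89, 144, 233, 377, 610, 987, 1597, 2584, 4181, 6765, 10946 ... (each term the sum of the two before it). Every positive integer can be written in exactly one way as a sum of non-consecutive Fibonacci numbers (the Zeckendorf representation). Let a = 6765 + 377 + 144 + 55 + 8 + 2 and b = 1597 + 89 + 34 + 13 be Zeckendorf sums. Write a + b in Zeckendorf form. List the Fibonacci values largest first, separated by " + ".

The two numbers are 7351 and 1733, so their sum is 9084.
9084: greatest Fibonacci not exceeding it is 6765, leaving 2319
2319: greatest Fibonacci not exceeding it is 1597, leaving 722
722: greatest Fibonacci not exceeding it is 610, leaving 112
112: greatest Fibonacci not exceeding it is 89, leaving 23
23: greatest Fibonacci not exceeding it is 21, leaving 2
2: greatest Fibonacci not exceeding it is 2, leaving 0

6765 + 1597 + 610 + 89 + 21 + 2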